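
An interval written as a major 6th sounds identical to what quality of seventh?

A major sixth spans 9 semitones.
A seventh spanning 9 semitones is diminished (the major seventh is 11).

diminished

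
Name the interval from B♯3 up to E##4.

The letter names run B→E, a span of 3 letter steps, so the interval is some kind of fourth.
B# to E## is 6 semitones. A perfect fourth is 5, so 6 makes it augmented.

augmented fourth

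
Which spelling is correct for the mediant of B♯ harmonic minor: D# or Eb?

Each scale degree takes a distinct letter name. Degree 3 of a scale on B must use the letter D.
D# and Eb are enharmonically the same pitch, but only D# uses the letter D, so it is the correct spelling here.

D#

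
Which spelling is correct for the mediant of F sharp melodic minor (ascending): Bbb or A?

A

Each scale degree takes a distinct letter name. Degree 3 of a scale on F must use the letter A.
A and Bbb are enharmonically the same pitch, but only A uses the letter A, so it is the correct spelling here.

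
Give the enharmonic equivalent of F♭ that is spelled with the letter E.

Fb is pitch class 4. The letter E alone is pitch class 4.
Pitch class 4 on E needs no accidental: E.

E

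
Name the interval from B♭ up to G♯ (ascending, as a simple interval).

The letter names run B→G, a span of 5 letter steps, so the interval is some kind of sixth.
Bb to G# is 10 semitones. A major sixth is 9, so 10 makes it augmented.

augmented sixth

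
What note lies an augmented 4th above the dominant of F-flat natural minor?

F

The dominant of Fb natural minor is Cb.
An augmented fourth (6 semitones) above Cb lands on the letter F, giving F.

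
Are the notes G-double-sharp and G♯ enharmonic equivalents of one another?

Two spellings are enharmonically equivalent only if they share a pitch class.
Here G## → 9, G# → 8; 8 ≠ 9, so they are not.

No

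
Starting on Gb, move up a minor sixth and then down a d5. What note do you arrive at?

Ab

A minor sixth up from Gb is Ebb (letter E, 8 semitones up).
A diminished fifth down from Ebb is Ab (letter A, 6 semitones down).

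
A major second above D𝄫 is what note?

Ebb

A second above D lands on the letter E.
A major second spans 2 semitones, so Dbb moves to pitch class 2. On the letter E that is Ebb.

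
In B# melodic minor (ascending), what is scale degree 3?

D#

The B# melodic minor (ascending) scale runs B# C## D# E# F## G## A##.
Degree 3 is D#.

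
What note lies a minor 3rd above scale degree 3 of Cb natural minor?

Scale degree 3 of Cb natural minor is Ebb.
A minor third (3 semitones) above Ebb lands on the letter G, giving Gbb.

Gbb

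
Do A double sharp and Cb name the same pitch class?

Yes

A## is pitch class 11; Cb is pitch class 11.
All spellings map to pitch class 11, so they are enharmonically equivalent.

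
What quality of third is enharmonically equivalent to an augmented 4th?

doubly augmented

An augmented fourth spans 6 semitones.
A third spanning 6 semitones is doubly augmented (the major third is 4).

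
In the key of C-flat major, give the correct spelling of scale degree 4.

Fb

Degree 4 takes the letter 3 steps above C, which is F.
In major, degree 4 sits 5 semitones above the tonic. Cb + 5 semitones is pitch class 4, spelled on F as Fb.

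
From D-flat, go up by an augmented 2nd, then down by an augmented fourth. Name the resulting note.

Bb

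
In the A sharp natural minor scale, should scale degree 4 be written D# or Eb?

D#

Each scale degree takes a distinct letter name. Degree 4 of a scale on A must use the letter D.
D# and Eb are enharmonically the same pitch, but only D# uses the letter D, so it is the correct spelling here.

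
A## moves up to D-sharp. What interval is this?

Counting letters A–B–C–D gives a fourth.
A##→D# = 4 semitones, 1 narrower than the perfect fourth (5), so diminished.

diminished fourth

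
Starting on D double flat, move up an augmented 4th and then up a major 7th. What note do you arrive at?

F

An augmented fourth up from Dbb is Gb (letter G, 6 semitones up).
A major seventh up from Gb is F (letter F, 11 semitones up).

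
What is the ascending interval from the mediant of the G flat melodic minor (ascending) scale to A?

The mediant of Gb melodic minor (ascending) is Bbb.
Bbb up to A: letters B→A make it a seventh; 12 semitones makes it augmented.

augmented seventh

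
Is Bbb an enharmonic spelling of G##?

Bbb = pitch class 9 and G## = pitch class 9 — the same pitch class, so they are enharmonic equivalents.

Yes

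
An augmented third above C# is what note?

E##

A third above C lands on the letter E.
An augmented third spans 5 semitones, so C# moves to pitch class 6. On the letter E that is E##.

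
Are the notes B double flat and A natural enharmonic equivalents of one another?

Yes

Bbb = pitch class 9 and A = pitch class 9 — the same pitch class, so they are enharmonic equivalents.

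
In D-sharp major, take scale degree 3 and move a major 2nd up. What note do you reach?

Scale degree 3 of D# major is F##.
A major second (2 semitones) above F## lands on the letter G, giving G##.

G##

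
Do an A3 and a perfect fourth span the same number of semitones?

An augmented third spans 5 semitones; a perfect fourth spans 5.
They are enharmonically equivalent.

Yes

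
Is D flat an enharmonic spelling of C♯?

Yes

Db is pitch class 1; C# is pitch class 1.
All spellings map to pitch class 1, so they are enharmonically equivalent.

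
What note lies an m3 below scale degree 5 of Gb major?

Scale degree 5 of Gb major is Db.
A minor third (3 semitones) below Db lands on the letter B, giving Bb.

Bb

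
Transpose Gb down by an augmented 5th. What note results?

Cbb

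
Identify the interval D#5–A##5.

Counting letters D–E–F–G–A gives a fifth.
D#→A## = 8 semitones, 1 wider than the perfect fifth (7), so augmented.

augmented fifth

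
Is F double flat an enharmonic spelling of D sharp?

Yes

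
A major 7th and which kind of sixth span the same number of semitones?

A major seventh spans 11 semitones.
A sixth spanning 11 semitones is doubly augmented (the major sixth is 9).

doubly augmented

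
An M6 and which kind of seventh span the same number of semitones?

diminished

A major sixth spans 9 semitones.
A seventh spanning 9 semitones is diminished (the major seventh is 11).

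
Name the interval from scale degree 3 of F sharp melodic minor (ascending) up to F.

Scale degree 3 of F# melodic minor (ascending) is A.
A up to F: letters A→F make it a sixth; 8 semitones makes it minor.

minor sixth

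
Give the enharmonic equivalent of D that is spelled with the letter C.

C##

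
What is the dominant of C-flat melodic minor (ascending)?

The Cb melodic minor (ascending) scale runs Cb Db Ebb Fb Gb Ab Bb.
Degree 5 is Gb.

Gb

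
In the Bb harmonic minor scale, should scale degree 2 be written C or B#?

C

Each scale degree takes a distinct letter name. Degree 2 of a scale on B must use the letter C.
C and B# are enharmonically the same pitch, but only C uses the letter C, so it is the correct spelling here.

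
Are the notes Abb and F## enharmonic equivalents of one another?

Yes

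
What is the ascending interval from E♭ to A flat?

perfect fourth

The letter names run E→A, a span of 3 letter steps, so the interval is some kind of fourth.
Eb to Ab is 5 semitones. A perfect fourth is 5, so 5 makes it perfect.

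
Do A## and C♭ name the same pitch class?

A## = pitch class 11 and Cb = pitch class 11 — the same pitch class, so they are enharmonic equivalents.

Yes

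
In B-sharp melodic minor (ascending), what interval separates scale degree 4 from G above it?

diminished third

Scale degree 4 of B# melodic minor (ascending) is E#.
E# up to G: letters E→G make it a third; 2 semitones makes it diminished.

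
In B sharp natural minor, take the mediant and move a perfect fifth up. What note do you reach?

A#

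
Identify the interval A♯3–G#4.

Counting letters A–B–C–D–E–F–G gives a seventh.
A#→G# = 10 semitones, 1 narrower than the major seventh (11), so minor.

minor seventh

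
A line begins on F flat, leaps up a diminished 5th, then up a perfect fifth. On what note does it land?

Gbb

A diminished fifth up from Fb is Cbb (letter C, 6 semitones up).
A perfect fifth up from Cbb is Gbb (letter G, 7 semitones up).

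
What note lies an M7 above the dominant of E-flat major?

A

The dominant of Eb major is Bb.
A major seventh (11 semitones) above Bb lands on the letter A, giving A.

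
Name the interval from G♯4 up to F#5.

minor seventh

Counting letters G–A–B–C–D–E–F gives a seventh.
G#→F# = 10 semitones, 1 narrower than the major seventh (11), so minor.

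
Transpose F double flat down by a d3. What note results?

Db

A third below F lands on the letter D.
A diminished third spans 2 semitones, so Fbb moves to pitch class 1. On the letter D that is Db.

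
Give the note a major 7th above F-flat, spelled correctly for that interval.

F up a major seventh is E, so the target letter is E.
From Fb, a major seventh is 11 semitones up: Eb.

Eb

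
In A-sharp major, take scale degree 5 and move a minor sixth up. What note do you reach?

C#

Scale degree 5 of A# major is E#.
A minor sixth (8 semitones) above E# lands on the letter C, giving C#.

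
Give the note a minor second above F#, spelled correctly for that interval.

G

F up a major second is G, so the target letter is G.
From F#, a minor second is 1 semitone up: G.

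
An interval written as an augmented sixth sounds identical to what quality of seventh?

An augmented sixth spans 10 semitones.
A seventh spanning 10 semitones is minor (the major seventh is 11).

minor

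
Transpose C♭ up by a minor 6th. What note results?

Abb

C up a major sixth is A, so the target letter is A.
From Cb, a minor sixth is 8 semitones up: Abb.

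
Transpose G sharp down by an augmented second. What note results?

G down a major second is F, so the target letter is F.
From G#, an augmented second is 3 semitones down: F.

F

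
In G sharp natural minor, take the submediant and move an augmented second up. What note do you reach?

The submediant of G# natural minor is E.
An augmented second (3 semitones) above E lands on the letter F, giving F##.

F##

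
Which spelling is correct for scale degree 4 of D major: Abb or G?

G

Each scale degree takes a distinct letter name. Degree 4 of a scale on D must use the letter G.
G and Abb are enharmonically the same pitch, but only G uses the letter G, so it is the correct spelling here.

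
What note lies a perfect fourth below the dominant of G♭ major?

Ab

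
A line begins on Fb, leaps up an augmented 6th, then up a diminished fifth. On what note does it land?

Ab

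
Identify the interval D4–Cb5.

diminished seventh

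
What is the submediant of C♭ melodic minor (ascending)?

The Cb melodic minor (ascending) scale runs Cb Db Ebb Fb Gb Ab Bb.
Degree 6 is Ab.

Ab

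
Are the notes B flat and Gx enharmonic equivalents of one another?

No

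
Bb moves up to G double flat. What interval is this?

diminished sixth

Counting letters B–C–D–E–F–G gives a sixth.
Bb→Gbb = 7 semitones, 2 narrower than the major sixth (9), so diminished.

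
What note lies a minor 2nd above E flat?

Fb

E up a major second is F#, so the target letter is F.
From Eb, a minor second is 1 semitone up: Fb.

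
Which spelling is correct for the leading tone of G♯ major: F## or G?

Each scale degree takes a distinct letter name. Degree 7 of a scale on G must use the letter F.
F## and G are enharmonically the same pitch, but only F## uses the letter F, so it is the correct spelling here.

F##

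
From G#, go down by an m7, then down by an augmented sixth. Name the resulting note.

C

A minor seventh down from G# is A# (letter A, 10 semitones down).
An augmented sixth down from A# is C (letter C, 10 semitones down).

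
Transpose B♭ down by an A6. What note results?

Dbb

B down a major sixth is D, so the target letter is D.
From Bb, an augmented sixth is 10 semitones down: Dbb.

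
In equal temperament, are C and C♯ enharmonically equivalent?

No

Two spellings are enharmonically equivalent only if they share a pitch class.
Here C → 0, C# → 1; 0 ≠ 1, so they are not.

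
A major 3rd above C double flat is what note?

Ebb

A third above C lands on the letter E.
A major third spans 4 semitones, so Cbb moves to pitch class 2. On the letter E that is Ebb.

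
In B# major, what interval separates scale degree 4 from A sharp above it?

perfect fourth

Scale degree 4 of B# major is E#.
E# up to A#: letters E→A make it a fourth; 5 semitones makes it perfect.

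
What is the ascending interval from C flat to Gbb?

diminished fifth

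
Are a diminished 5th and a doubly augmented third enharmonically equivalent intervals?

A diminished fifth spans 6 semitones; a doubly augmented third spans 6.
They are enharmonically equivalent.

Yes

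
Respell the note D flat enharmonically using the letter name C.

Plain C sits 1 semitone below Db, so on the letter C the same pitch needs a sharp: C#.

C#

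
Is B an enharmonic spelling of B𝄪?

B is pitch class 11; B## is pitch class 1.
The pitch classes differ (11 vs. 1), so they are not enharmonic equivalents.

No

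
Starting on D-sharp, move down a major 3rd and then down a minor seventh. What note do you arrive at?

C#

A major third down from D# is B (letter B, 4 semitones down).
A minor seventh down from B is C# (letter C, 10 semitones down).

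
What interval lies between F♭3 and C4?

augmented fifth

The letter names run F→C, a span of 4 letter steps, so the interval is some kind of fifth.
Fb to C is 8 semitones. A perfect fifth is 7, so 8 makes it augmented.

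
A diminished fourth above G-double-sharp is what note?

C#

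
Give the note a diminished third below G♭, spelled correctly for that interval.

E

A third below G lands on the letter E.
A diminished third spans 2 semitones, so Gb moves to pitch class 4. On the letter E that is E.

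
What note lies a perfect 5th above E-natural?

B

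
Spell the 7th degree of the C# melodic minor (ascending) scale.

B#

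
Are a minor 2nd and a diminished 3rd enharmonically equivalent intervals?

A minor second spans 1 semitone; a diminished third spans 2.
The spans differ, so they are not enharmonic equivalents.

No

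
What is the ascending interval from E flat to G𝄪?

doubly augmented third

The letter names run E→G, a span of 2 letter steps, so the interval is some kind of third.
Eb to G## is 6 semitones. A major third is 4, so 6 makes it doubly augmented.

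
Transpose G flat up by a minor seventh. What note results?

Fb

G up a major seventh is F#, so the target letter is F.
From Gb, a minor seventh is 10 semitones up: Fb.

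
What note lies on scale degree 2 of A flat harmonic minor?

The Ab harmonic minor scale runs Ab Bb Cb Db Eb Fb G.
Degree 2 is Bb.

Bb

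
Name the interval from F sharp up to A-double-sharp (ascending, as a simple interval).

augmented third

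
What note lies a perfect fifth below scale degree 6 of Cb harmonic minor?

Scale degree 6 of Cb harmonic minor is Abb.
A perfect fifth (7 semitones) below Abb lands on the letter D, giving Dbb.

Dbb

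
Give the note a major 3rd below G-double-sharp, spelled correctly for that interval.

A third below G lands on the letter E.
A major third spans 4 semitones, so G## moves to pitch class 5. On the letter E that is E#.

E#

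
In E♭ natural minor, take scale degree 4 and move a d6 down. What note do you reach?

Scale degree 4 of Eb natural minor is Ab.
A diminished sixth (7 semitones) below Ab lands on the letter C, giving C#.

C#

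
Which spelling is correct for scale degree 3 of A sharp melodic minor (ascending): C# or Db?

C#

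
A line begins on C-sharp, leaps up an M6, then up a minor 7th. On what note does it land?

A major sixth up from C# is A# (letter A, 9 semitones up).
A minor seventh up from A# is G# (letter G, 10 semitones up).

G#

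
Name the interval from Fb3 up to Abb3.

Counting letters F–G–A gives a third.
Fb→Abb = 3 semitones, 1 narrower than the major third (4), so minor.

minor third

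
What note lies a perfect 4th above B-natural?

A fourth above B lands on the letter E.
A perfect fourth spans 5 semitones, so B moves to pitch class 4. On the letter E that is E.

E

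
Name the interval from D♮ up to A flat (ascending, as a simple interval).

diminished fifth

The letter names run D→A, a span of 4 letter steps, so the interval is some kind of fifth.
D to Ab is 6 semitones. A perfect fifth is 7, so 6 makes it diminished.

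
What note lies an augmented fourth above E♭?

E up a perfect fourth is A, so the target letter is A.
From Eb, an augmented fourth is 6 semitones up: A.

A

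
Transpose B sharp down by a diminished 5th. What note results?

E##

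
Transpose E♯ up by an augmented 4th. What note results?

A##

E up a perfect fourth is A, so the target letter is A.
From E#, an augmented fourth is 6 semitones up: A##.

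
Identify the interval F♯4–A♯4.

major third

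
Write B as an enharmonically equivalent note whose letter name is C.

B is pitch class 11. The letter C alone is pitch class 0.
To reach pitch class 11 from C requires an offset of -1 semitone, i.e. flat: Cb.

Cb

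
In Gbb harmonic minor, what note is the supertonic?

Abb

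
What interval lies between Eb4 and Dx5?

The letter names run E→D, a span of 6 letter steps, so the interval is some kind of seventh.
Eb to D## is 13 semitones. A major seventh is 11, so 13 makes it doubly augmented.

doubly augmented seventh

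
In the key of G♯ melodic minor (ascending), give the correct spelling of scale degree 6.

E#

The G# melodic minor (ascending) scale runs G# A# B C# D# E# F##.
Degree 6 is E#.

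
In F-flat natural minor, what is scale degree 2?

Degree 2 takes the letter 1 step above F, which is G.
In natural minor, degree 2 sits 2 semitones above the tonic. Fb + 2 semitones is pitch class 6, spelled on G as Gb.

Gb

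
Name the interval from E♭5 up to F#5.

augmented second

Counting letters E–F gives a second.
Eb→F# = 3 semitones, 1 wider than the major second (2), so augmented.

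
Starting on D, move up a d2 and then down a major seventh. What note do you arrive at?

Fbb

A diminished second up from D is Ebb (letter E, 0 semitones up).
A major seventh down from Ebb is Fbb (letter F, 11 semitones down).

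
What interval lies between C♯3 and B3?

minor seventh

The letter names run C→B, a span of 6 letter steps, so the interval is some kind of seventh.
C# to B is 10 semitones. A major seventh is 11, so 10 makes it minor.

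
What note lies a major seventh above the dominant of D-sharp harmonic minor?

G##

The dominant of D# harmonic minor is A#.
A major seventh (11 semitones) above A# lands on the letter G, giving G##.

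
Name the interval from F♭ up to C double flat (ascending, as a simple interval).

diminished fifth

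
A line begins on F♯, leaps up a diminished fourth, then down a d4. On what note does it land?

A diminished fourth up from F# is Bb (letter B, 4 semitones up).
A diminished fourth down from Bb is F# (letter F, 4 semitones down).

F#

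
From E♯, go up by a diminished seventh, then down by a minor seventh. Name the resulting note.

E

A diminished seventh up from E# is D (letter D, 9 semitones up).
A minor seventh down from D is E (letter E, 10 semitones down).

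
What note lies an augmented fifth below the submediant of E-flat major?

Fb

The submediant of Eb major is C.
An augmented fifth (8 semitones) below C lands on the letter F, giving Fb.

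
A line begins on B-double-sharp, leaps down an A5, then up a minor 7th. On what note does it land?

D#

An augmented fifth down from B## is E# (letter E, 8 semitones down).
A minor seventh up from E# is D# (letter D, 10 semitones up).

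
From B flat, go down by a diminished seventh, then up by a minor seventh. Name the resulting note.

A diminished seventh down from Bb is C# (letter C, 9 semitones down).
A minor seventh up from C# is B (letter B, 10 semitones up).

B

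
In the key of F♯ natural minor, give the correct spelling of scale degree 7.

The F# natural minor scale runs F# G# A B C# D E.
Degree 7 is E.

E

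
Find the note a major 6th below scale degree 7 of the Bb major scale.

Scale degree 7 of Bb major is A.
A major sixth (9 semitones) below A lands on the letter C, giving C.

C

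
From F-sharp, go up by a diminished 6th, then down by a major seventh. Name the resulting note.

Ebb

A diminished sixth up from F# is Db (letter D, 7 semitones up).
A major seventh down from Db is Ebb (letter E, 11 semitones down).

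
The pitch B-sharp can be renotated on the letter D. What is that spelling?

Dbb

B# is pitch class 0. The letter D alone is pitch class 2.
To reach pitch class 0 from D requires an offset of -2 semitones, i.e. double flat: Dbb.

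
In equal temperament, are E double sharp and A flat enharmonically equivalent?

Two spellings are enharmonically equivalent only if they share a pitch class.
Here E## → 6, Ab → 8; 6 ≠ 8, so they are not.

No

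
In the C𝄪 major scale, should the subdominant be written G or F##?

F##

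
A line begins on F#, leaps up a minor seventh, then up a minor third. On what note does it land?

A minor seventh up from F# is E (letter E, 10 semitones up).
A minor third up from E is G (letter G, 3 semitones up).

G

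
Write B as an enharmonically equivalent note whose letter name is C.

Plain C sits 1 semitone above B, so on the letter C the same pitch needs a flat: Cb.

Cb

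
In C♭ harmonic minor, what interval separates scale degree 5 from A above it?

augmented second

Scale degree 5 of Cb harmonic minor is Gb.
Gb up to A: letters G→A make it a second; 3 semitones makes it augmented.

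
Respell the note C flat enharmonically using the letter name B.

B

Plain B sits at the same pitch as Cb, so on the letter B the same pitch needs a natural: B.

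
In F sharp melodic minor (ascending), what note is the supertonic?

Degree 2 takes the letter 1 step above F, which is G.
In melodic minor (ascending), degree 2 sits 2 semitones above the tonic. F# + 2 semitones is pitch class 8, spelled on G as G#.

G#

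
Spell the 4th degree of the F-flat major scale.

Bbb

Degree 4 takes the letter 3 steps above F, which is B.
In major, degree 4 sits 5 semitones above the tonic. Fb + 5 semitones is pitch class 9, spelled on B as Bbb.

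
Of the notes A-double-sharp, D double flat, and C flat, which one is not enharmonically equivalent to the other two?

Dbb

In 12-tone equal temperament, enharmonic equivalents share a pitch class. A## is pitch class 11; Dbb is pitch class 0; Cb is pitch class 11.
A## and Cb share pitch class 11, while Dbb is pitch class 0.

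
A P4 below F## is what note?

C##

F down a perfect fourth is C, so the target letter is C.
From F##, a perfect fourth is 5 semitones down: C##.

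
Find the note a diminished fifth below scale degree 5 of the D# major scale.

D##

Scale degree 5 of D# major is A#.
A diminished fifth (6 semitones) below A# lands on the letter D, giving D##.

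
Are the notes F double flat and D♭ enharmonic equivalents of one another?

Fbb is pitch class 3; Db is pitch class 1.
The pitch classes differ (3 vs. 1), so they are not enharmonic equivalents.

No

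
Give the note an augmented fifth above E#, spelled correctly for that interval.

E up a perfect fifth is B, so the target letter is B.
From E#, an augmented fifth is 8 semitones up: B##.

B##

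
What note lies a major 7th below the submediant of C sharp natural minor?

Bb

The submediant of C# natural minor is A.
A major seventh (11 semitones) below A lands on the letter B, giving Bb.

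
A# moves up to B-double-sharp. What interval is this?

augmented second

Counting letters A–B gives a second.
A#→B## = 3 semitones, 1 wider than the major second (2), so augmented.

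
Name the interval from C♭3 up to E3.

augmented third

The letter names run C→E, a span of 2 letter steps, so the interval is some kind of third.
Cb to E is 5 semitones. A major third is 4, so 5 makes it augmented.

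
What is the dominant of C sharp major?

G#

Degree 5 takes the letter 4 steps above C, which is G.
In major, degree 5 sits 7 semitones above the tonic. C# + 7 semitones is pitch class 8, spelled on G as G#.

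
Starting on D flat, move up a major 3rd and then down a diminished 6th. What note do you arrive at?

A#

A major third up from Db is F (letter F, 4 semitones up).
A diminished sixth down from F is A# (letter A, 7 semitones down).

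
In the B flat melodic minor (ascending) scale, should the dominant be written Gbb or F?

F

Each scale degree takes a distinct letter name. Degree 5 of a scale on B must use the letter F.
F and Gbb are enharmonically the same pitch, but only F uses the letter F, so it is the correct spelling here.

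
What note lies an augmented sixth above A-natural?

F##

A sixth above A lands on the letter F.
An augmented sixth spans 10 semitones, so A moves to pitch class 7. On the letter F that is F##.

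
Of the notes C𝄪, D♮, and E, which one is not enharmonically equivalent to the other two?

In 12-tone equal temperament, enharmonic equivalents share a pitch class. C## is pitch class 2; D is pitch class 2; E is pitch class 4.
C## and D share pitch class 2, while E is pitch class 4.

E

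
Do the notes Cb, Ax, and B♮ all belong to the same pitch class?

Cb is pitch class 11; A## is pitch class 11; B is pitch class 11.
All spellings map to pitch class 11, so they are enharmonically equivalent.

Yes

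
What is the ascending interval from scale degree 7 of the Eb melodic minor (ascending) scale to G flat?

diminished fourth

Scale degree 7 of Eb melodic minor (ascending) is D.
D up to Gb: letters D→G make it a fourth; 4 semitones makes it diminished.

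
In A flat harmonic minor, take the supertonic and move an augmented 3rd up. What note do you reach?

D#

The supertonic of Ab harmonic minor is Bb.
An augmented third (5 semitones) above Bb lands on the letter D, giving D#.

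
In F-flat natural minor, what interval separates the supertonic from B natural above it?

augmented third

The supertonic of Fb natural minor is Gb.
Gb up to B: letters G→B make it a third; 5 semitones makes it augmented.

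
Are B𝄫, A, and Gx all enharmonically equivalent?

Bbb = pitch class 9 and A = pitch class 9 and G## = pitch class 9 — the same pitch class, so they are enharmonic equivalents.

Yes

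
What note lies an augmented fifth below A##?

D#

A fifth below A lands on the letter D.
An augmented fifth spans 8 semitones, so A## moves to pitch class 3. On the letter D that is D#.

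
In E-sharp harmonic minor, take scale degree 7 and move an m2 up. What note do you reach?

Scale degree 7 of E# harmonic minor is D##.
A minor second (1 semitone) above D## lands on the letter E, giving E#.

E#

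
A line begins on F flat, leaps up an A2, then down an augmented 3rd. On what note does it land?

An augmented second up from Fb is G (letter G, 3 semitones up).
An augmented third down from G is Ebb (letter E, 5 semitones down).

Ebb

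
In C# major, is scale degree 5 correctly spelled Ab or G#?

Each scale degree takes a distinct letter name. Degree 5 of a scale on C must use the letter G.
G# and Ab are enharmonically the same pitch, but only G# uses the letter G, so it is the correct spelling here.

G#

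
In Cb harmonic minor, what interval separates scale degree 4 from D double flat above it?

minor sixth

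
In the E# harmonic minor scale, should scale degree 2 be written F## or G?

F##

Each scale degree takes a distinct letter name. Degree 2 of a scale on E must use the letter F.
F## and G are enharmonically the same pitch, but only F## uses the letter F, so it is the correct spelling here.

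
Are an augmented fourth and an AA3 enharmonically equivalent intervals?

Yes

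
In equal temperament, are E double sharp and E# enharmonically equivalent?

E## is pitch class 6; E# is pitch class 5.
The pitch classes differ (6 vs. 5), so they are not enharmonic equivalents.

No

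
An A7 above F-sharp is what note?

A seventh above F lands on the letter E.
An augmented seventh spans 12 semitones, so F# moves to pitch class 6. On the letter E that is E##.

E##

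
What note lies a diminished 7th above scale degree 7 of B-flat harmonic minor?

Scale degree 7 of Bb harmonic minor is A.
A diminished seventh (9 semitones) above A lands on the letter G, giving Gb.

Gb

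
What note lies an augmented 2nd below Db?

Cbb

A second below D lands on the letter C.
An augmented second spans 3 semitones, so Db moves to pitch class 10. On the letter C that is Cbb.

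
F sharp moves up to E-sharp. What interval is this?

major seventh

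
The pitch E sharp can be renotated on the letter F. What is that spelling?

F

Plain F sits at the same pitch as E#, so on the letter F the same pitch needs a natural: F.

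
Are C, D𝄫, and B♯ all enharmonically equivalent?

C is pitch class 0; Dbb is pitch class 0; B# is pitch class 0.
All spellings map to pitch class 0, so they are enharmonically equivalent.

Yes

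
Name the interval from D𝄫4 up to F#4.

doubly augmented third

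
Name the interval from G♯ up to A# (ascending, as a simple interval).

major second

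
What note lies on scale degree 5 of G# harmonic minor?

D#

Degree 5 takes the letter 4 steps above G, which is D.
In harmonic minor, degree 5 sits 7 semitones above the tonic. G# + 7 semitones is pitch class 3, spelled on D as D#.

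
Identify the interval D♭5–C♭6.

The letter names run D→C, a span of 6 letter steps, so the interval is some kind of seventh.
Db to Cb is 10 semitones. A major seventh is 11, so 10 makes it minor.

minor seventh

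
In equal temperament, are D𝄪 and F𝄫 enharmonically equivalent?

Two spellings are enharmonically equivalent only if they share a pitch class.
Here D## → 4, Fbb → 3; 3 ≠ 4, so they are not.

No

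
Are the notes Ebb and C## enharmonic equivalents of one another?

Ebb = pitch class 2 and C## = pitch class 2 — the same pitch class, so they are enharmonic equivalents.

Yes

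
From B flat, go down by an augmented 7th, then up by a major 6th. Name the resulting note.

An augmented seventh down from Bb is Cbb (letter C, 12 semitones down).
A major sixth up from Cbb is Abb (letter A, 9 semitones up).

Abb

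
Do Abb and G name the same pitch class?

Yes

Abb = pitch class 7 and G = pitch class 7 — the same pitch class, so they are enharmonic equivalents.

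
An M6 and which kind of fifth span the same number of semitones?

doubly augmented

A major sixth spans 9 semitones.
A fifth spanning 9 semitones is doubly augmented (the perfect fifth is 7).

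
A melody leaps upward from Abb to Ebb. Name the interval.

perfect fifth

Counting letters A–B–C–D–E gives a fifth.
Abb→Ebb = 7 semitones, exactly the perfect fifth.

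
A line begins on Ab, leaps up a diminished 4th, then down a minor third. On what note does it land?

Bbb

A diminished fourth up from Ab is Dbb (letter D, 4 semitones up).
A minor third down from Dbb is Bbb (letter B, 3 semitones down).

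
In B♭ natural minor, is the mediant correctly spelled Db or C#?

Db

Each scale degree takes a distinct letter name. Degree 3 of a scale on B must use the letter D.
Db and C# are enharmonically the same pitch, but only Db uses the letter D, so it is the correct spelling here.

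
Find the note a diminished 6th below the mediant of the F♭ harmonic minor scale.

C

The mediant of Fb harmonic minor is Abb.
A diminished sixth (7 semitones) below Abb lands on the letter C, giving C.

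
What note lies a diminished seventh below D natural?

D down a major seventh is Eb, so the target letter is E.
From D, a diminished seventh is 9 semitones down: E#.

E#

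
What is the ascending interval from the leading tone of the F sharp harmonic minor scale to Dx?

major seventh

The leading tone of F# harmonic minor is E#.
E# up to D##: letters E→D make it a seventh; 11 semitones makes it major.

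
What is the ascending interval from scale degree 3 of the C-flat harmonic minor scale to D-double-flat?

minor seventh

Scale degree 3 of Cb harmonic minor is Ebb.
Ebb up to Dbb: letters E→D make it a seventh; 10 semitones makes it minor.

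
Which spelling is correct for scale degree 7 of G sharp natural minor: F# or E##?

Each scale degree takes a distinct letter name. Degree 7 of a scale on G must use the letter F.
F# and E## are enharmonically the same pitch, but only F# uses the letter F, so it is the correct spelling here.

F#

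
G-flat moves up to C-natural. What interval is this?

augmented fourth

Counting letters G–A–B–C gives a fourth.
Gb→C = 6 semitones, 1 wider than the perfect fourth (5), so augmented.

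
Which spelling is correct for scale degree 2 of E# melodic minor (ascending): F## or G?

Each scale degree takes a distinct letter name. Degree 2 of a scale on E must use the letter F.
F## and G are enharmonically the same pitch, but only F## uses the letter F, so it is the correct spelling here.

F##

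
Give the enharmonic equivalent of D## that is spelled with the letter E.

E

Plain E sits at the same pitch as D##, so on the letter E the same pitch needs a natural: E.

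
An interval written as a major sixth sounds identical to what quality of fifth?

A major sixth spans 9 semitones.
A fifth spanning 9 semitones is doubly augmented (the perfect fifth is 7).

doubly augmented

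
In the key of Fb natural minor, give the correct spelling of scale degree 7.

The Fb natural minor scale runs Fb Gb Abb Bbb Cb Dbb Ebb.
Degree 7 is Ebb.

Ebb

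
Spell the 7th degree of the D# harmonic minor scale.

The D# harmonic minor scale runs D# E# F# G# A# B C##.
Degree 7 is C##.

C##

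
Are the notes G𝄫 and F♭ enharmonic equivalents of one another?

Gbb is pitch class 5; Fb is pitch class 4.
The pitch classes differ (5 vs. 4), so they are not enharmonic equivalents.

No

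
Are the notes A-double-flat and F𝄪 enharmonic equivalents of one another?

Yes

Abb = pitch class 7 and F## = pitch class 7 — the same pitch class, so they are enharmonic equivalents.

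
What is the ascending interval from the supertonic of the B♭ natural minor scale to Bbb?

The supertonic of Bb natural minor is C.
C up to Bbb: letters C→B make it a seventh; 9 semitones makes it diminished.

diminished seventh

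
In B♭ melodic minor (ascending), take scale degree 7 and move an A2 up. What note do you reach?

Scale degree 7 of Bb melodic minor (ascending) is A.
An augmented second (3 semitones) above A lands on the letter B, giving B#.

B#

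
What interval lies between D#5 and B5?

Counting letters D–E–F–G–A–B gives a sixth.
D#→B = 8 semitones, 1 narrower than the major sixth (9), so minor.

minor sixth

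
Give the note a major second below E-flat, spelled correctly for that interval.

A second below E lands on the letter D.
A major second spans 2 semitones, so Eb moves to pitch class 1. On the letter D that is Db.

Db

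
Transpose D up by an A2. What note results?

E#

D up a major second is E, so the target letter is E.
From D, an augmented second is 3 semitones up: E#.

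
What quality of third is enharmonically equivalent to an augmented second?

An augmented second spans 3 semitones.
A third spanning 3 semitones is minor (the major third is 4).

minor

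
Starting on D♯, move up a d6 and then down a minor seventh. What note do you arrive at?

C

A diminished sixth up from D# is Bb (letter B, 7 semitones up).
A minor seventh down from Bb is C (letter C, 10 semitones down).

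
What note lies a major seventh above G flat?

F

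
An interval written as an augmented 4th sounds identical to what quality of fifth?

An augmented fourth spans 6 semitones.
A fifth spanning 6 semitones is diminished (the perfect fifth is 7).

diminished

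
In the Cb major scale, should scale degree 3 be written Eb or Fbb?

Eb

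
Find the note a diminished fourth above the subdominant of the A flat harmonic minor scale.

Gbb

The subdominant of Ab harmonic minor is Db.
A diminished fourth (4 semitones) above Db lands on the letter G, giving Gbb.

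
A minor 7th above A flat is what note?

A up a major seventh is G#, so the target letter is G.
From Ab, a minor seventh is 10 semitones up: Gb.

Gb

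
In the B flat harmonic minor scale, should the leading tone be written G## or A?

Each scale degree takes a distinct letter name. Degree 7 of a scale on B must use the letter A.
A and G## are enharmonically the same pitch, but only A uses the letter A, so it is the correct spelling here.

A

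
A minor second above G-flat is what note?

Abb

A second above G lands on the letter A.
A minor second spans 1 semitone, so Gb moves to pitch class 7. On the letter A that is Abb.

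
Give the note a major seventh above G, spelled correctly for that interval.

G up a major seventh is F#, so the target letter is F.
From G, a major seventh is 11 semitones up: F#.

F#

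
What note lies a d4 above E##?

A#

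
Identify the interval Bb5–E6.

augmented fourth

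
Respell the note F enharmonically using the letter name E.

Plain E sits 1 semitone below F, so on the letter E the same pitch needs a sharp: E#.

E#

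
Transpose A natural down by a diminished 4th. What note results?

E#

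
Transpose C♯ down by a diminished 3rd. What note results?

A##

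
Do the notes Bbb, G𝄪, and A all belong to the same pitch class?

Bbb = pitch class 9 and G## = pitch class 9 and A = pitch class 9 — the same pitch class, so they are enharmonic equivalents.

Yes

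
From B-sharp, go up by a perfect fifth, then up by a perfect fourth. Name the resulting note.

B#

A perfect fifth up from B# is F## (letter F, 7 semitones up).
A perfect fourth up from F## is B# (letter B, 5 semitones up).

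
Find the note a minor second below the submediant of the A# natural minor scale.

E#

The submediant of A# natural minor is F#.
A minor second (1 semitone) below F# lands on the letter E, giving E#.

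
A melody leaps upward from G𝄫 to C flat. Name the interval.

augmented fourth

Counting letters G–A–B–C gives a fourth.
Gbb→Cb = 6 semitones, 1 wider than the perfect fourth (5), so augmented.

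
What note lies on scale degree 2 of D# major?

E#

Degree 2 takes the letter 1 step above D, which is E.
In major, degree 2 sits 2 semitones above the tonic. D# + 2 semitones is pitch class 5, spelled on E as E#.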